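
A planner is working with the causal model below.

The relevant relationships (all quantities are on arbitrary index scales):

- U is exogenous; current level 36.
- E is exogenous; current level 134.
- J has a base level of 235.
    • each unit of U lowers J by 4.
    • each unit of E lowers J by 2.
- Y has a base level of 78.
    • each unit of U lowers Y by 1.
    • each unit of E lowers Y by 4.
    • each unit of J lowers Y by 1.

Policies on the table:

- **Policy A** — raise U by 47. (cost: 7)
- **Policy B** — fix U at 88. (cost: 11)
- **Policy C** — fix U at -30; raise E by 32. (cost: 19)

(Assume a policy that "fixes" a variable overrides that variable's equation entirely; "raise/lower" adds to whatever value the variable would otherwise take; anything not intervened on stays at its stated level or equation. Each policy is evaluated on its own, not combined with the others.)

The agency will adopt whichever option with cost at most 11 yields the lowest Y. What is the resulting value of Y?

Policy A (U + 47):
  U = 36 + 47 = 83
  E = 134
  J = 235 − 4·83 − 2·134 = -365
  Y = 78 − 83 − 4·134 − (-365) = -176
Policy B (U := 88):
  U = 88
  E = 134
  J = 235 − 4·88 − 2·134 = -385
  Y = 78 − 88 − 4·134 − (-385) = -161
Comparing — Policy A: Y=-176, Policy B: Y=-161. Lowest is -176 (Policy A).

-176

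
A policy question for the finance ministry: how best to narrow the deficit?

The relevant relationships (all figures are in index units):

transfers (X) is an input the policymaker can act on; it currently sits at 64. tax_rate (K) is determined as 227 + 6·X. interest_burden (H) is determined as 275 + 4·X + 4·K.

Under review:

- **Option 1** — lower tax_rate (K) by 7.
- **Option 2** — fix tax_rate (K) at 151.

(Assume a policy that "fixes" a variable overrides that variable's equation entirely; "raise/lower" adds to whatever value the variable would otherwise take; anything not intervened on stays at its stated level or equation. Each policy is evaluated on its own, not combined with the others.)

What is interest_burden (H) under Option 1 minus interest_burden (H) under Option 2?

Option 1 (K − 7):
  X = 64
  K = 227 + 6·64 (−7 from intervention) = 604
  H = 275 + 4·64 + 4·604 = 2947
Option 2 (K := 151):
  X = 64
  K = 151
  H = 275 + 4·64 + 4·151 = 1135
H: 2947 − 1135 = 1812

1812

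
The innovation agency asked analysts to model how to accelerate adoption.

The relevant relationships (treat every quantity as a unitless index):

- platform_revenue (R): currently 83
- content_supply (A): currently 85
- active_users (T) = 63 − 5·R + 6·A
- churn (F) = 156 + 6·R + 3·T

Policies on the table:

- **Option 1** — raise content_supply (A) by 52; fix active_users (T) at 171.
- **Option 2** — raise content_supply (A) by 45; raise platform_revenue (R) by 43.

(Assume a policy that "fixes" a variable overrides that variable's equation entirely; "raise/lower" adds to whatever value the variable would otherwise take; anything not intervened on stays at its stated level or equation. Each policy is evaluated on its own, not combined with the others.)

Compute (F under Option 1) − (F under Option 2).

-384

Option 1 (A + 52, T := 171):
  R = 83
  A = 85 + 52 = 137
  T = 171
  F = 156 + 6·83 + 3·171 = 1167
Option 2 (A + 45, R + 43):
  R = 83 + 43 = 126
  A = 85 + 45 = 130
  T = 63 − 5·126 + 6·130 = 213
  F = 156 + 6·126 + 3·213 = 1551
F: 1167 − 1551 = -384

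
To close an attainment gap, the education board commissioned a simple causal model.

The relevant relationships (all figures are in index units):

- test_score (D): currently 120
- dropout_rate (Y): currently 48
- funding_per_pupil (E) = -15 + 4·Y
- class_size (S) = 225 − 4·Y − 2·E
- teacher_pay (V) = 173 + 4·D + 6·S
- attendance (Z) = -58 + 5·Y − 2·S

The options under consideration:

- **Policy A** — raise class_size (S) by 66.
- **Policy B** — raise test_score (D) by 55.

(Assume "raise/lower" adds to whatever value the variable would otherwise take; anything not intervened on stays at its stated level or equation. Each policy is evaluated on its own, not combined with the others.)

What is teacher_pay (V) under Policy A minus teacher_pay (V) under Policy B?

Policy A (S + 66):
  D = 120
  Y = 48
  E = -15 + 4·48 = 177
  S = 225 − 4·48 − 2·177 (+66 from intervention) = -255
  V = 173 + 4·120 + 6·(-255) = -877
Policy B (D + 55):
  D = 120 + 55 = 175
  Y = 48
  E = -15 + 4·48 = 177
  S = 225 − 4·48 − 2·177 = -321
  V = 173 + 4·175 + 6·(-321) = -1053
V: -877 − (-1053) = 176

176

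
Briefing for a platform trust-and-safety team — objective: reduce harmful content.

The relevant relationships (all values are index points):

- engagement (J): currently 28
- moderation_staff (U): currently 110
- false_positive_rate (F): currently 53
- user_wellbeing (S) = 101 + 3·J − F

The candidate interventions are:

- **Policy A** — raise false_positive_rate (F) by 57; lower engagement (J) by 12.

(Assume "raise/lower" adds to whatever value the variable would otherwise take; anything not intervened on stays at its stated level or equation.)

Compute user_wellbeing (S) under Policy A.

Policy A (F + 57, J − 12):
  J = 28 − 12 = 16
  F = 53 + 57 = 110
  S = 101 + 3·16 − 110 = 39

39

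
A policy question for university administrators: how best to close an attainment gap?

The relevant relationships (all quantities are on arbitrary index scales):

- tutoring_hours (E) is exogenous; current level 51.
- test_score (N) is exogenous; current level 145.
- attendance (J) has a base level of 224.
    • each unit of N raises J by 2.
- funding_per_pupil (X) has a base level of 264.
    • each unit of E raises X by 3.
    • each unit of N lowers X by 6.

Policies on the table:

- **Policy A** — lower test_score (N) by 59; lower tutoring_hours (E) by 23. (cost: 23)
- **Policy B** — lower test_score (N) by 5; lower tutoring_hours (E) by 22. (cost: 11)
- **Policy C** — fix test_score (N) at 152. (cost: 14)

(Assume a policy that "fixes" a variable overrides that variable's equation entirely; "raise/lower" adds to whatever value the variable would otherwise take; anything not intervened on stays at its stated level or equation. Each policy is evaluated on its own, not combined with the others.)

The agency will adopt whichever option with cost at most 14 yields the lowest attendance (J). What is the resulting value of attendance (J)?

Policy B (N − 5, E − 22):
  N = 145 − 5 = 140
  J = 224 + 2·140 = 504
Policy C (N := 152):
  N = 152
  J = 224 + 2·152 = 528
Comparing — Policy B: J=504, Policy C: J=528. Lowest is 504 (Policy B).

504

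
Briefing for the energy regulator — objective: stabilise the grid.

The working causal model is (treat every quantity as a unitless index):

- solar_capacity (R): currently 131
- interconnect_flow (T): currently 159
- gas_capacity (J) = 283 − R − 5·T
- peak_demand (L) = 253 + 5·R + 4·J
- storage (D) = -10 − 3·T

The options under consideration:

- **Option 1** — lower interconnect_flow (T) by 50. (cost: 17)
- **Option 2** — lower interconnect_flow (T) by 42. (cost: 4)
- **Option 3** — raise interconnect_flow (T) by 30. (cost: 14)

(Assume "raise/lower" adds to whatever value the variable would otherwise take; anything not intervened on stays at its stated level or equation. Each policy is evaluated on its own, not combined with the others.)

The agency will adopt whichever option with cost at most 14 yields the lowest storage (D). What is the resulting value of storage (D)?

-577

Option 2 (T − 42):
  T = 159 − 42 = 117
  D = -10 − 3·117 = -361
Option 3 (T + 30):
  T = 159 + 30 = 189
  D = -10 − 3·189 = -577
Comparing — Option 2: D=-361, Option 3: D=-577. Lowest is -577 (Option 3).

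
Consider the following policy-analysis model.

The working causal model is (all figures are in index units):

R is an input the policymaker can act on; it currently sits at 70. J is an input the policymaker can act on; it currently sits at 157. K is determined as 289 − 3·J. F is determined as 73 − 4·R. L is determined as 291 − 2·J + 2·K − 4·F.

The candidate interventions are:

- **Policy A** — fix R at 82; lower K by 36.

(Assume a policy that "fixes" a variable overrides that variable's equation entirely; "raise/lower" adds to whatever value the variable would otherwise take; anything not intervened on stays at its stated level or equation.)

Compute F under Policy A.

Policy A (R := 82, K − 36):
  R = 82
  F = 73 − 4·82 = -255

-255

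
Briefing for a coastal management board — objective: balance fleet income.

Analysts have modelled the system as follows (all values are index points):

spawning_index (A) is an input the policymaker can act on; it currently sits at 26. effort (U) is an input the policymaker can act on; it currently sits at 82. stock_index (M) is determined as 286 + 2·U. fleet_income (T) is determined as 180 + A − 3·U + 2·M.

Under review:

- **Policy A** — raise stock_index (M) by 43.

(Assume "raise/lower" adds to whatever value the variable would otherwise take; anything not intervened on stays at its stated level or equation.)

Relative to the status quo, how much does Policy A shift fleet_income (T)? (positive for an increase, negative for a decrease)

86

Baseline:
  A = 26
  U = 82
  M = 286 + 2·82 = 450
  T = 180 + 26 − 3·82 + 2·450 = 860
Policy A (M + 43):
  A = 26
  U = 82
  M = 286 + 2·82 (+43 from intervention) = 493
  T = 180 + 26 − 3·82 + 2·493 = 946
Change in T: 946 − 860 = 86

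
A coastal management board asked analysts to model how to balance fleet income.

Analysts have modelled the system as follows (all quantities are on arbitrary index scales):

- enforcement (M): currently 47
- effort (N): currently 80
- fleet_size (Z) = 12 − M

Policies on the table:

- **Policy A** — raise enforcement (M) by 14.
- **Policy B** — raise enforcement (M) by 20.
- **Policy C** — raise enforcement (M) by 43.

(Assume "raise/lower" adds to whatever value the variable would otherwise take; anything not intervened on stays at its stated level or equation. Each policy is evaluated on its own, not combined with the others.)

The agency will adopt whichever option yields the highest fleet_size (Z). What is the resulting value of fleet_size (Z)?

-49

Policy A (M + 14):
  M = 47 + 14 = 61
  Z = 12 − 61 = -49
Policy B (M + 20):
  M = 47 + 20 = 67
  Z = 12 − 67 = -55
Policy C (M + 43):
  M = 47 + 43 = 90
  Z = 12 − 90 = -78
Comparing — Policy A: Z=-49, Policy B: Z=-55, Policy C: Z=-78. Highest is -49 (Policy A).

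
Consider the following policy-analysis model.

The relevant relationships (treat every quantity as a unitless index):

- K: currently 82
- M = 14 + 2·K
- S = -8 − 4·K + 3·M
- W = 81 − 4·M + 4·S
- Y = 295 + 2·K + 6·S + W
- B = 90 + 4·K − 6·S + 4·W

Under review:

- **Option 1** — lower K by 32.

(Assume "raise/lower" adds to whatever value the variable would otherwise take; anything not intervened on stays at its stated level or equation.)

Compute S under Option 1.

Option 1 (K − 32):
  K = 82 − 32 = 50
  M = 14 + 2·50 = 114
  S = -8 − 4·50 + 3·114 = 134

134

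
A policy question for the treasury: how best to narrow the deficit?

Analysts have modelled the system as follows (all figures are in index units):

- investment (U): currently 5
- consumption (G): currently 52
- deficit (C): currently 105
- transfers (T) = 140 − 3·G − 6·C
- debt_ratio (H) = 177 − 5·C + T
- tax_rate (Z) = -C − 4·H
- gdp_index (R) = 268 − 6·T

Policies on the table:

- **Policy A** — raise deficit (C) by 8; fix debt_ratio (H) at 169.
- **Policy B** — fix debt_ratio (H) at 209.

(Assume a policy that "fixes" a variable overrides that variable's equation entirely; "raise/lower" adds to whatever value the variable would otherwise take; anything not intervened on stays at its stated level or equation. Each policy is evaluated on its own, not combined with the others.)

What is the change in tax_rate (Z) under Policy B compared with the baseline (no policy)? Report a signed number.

-4812

Baseline:
  G = 52
  C = 105
  T = 140 − 3·52 − 6·105 = -646
  H = 177 − 5·105 + (-646) = -994
  Z = 0 − 105 − 4·(-994) = 3871
Policy B (H := 209):
  G = 52
  C = 105
  T = 140 − 3·52 − 6·105 = -646
  H = 209
  Z = 0 − 105 − 4·209 = -941
Change in Z: -941 − 3871 = -4812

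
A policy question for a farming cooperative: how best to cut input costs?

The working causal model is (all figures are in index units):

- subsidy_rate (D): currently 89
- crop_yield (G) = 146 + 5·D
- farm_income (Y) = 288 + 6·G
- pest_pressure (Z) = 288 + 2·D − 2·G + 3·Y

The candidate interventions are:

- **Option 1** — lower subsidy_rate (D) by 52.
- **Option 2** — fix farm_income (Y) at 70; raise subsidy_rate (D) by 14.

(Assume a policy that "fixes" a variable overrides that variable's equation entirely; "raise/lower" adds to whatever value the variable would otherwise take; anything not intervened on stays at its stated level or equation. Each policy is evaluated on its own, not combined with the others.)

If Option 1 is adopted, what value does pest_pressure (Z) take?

Option 1 (D − 52):
  D = 89 − 52 = 37
  G = 146 + 5·37 = 331
  Y = 288 + 6·331 = 2274
  Z = 288 + 2·37 − 2·331 + 3·2274 = 6522

6522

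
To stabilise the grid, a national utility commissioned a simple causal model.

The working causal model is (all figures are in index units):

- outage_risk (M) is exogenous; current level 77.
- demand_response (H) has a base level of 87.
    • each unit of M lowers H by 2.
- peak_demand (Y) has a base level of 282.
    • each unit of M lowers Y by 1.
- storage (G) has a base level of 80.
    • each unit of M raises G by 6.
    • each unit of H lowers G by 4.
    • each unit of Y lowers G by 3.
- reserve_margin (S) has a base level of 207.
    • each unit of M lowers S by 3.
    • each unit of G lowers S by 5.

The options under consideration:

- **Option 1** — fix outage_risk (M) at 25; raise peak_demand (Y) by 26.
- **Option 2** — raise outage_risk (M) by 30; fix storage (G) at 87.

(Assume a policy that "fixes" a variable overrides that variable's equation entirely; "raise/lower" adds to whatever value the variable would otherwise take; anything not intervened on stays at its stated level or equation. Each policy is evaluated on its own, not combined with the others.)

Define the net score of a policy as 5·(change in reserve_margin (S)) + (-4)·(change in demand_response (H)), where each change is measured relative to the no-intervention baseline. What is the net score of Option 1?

24414

Baseline:
  M = 77
  H = 87 − 2·77 = -67
  Y = 282 − 77 = 205
  G = 80 + 6·77 − 4·(-67) − 3·205 = 195
  S = 207 − 3·77 − 5·195 = -999
Option 1 (M := 25, Y + 26):
  M = 25
  H = 87 − 2·25 = 37
  Y = 282 − 25 (+26 from intervention) = 283
  G = 80 + 6·25 − 4·37 − 3·283 = -767
  S = 207 − 3·25 − 5·(-767) = 3967
ΔS = 3967 − (-999) = 4966; ΔH = 37 − (-67) = 104
Score = 5·4966 + (-4)·104 = 24414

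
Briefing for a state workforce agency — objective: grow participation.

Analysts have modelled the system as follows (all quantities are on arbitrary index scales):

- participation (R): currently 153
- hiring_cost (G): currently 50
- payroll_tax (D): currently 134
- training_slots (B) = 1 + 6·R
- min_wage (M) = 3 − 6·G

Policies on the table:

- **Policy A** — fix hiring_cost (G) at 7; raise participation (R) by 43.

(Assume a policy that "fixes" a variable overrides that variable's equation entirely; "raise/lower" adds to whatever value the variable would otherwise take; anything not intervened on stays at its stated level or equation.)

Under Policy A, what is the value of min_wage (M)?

Policy A (G := 7, R + 43):
  G = 7
  M = 3 − 6·7 = -39

-39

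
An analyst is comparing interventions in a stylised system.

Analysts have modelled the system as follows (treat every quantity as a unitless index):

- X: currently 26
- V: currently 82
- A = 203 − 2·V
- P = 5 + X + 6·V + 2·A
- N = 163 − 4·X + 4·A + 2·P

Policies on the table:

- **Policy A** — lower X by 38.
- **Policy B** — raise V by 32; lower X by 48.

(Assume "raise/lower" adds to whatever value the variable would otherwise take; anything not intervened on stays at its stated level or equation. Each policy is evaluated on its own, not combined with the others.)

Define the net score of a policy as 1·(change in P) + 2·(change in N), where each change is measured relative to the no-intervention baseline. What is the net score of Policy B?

-48

Baseline:
  X = 26
  V = 82
  A = 203 − 2·82 = 39
  P = 5 + 26 + 6·82 + 2·39 = 601
  N = 163 − 4·26 + 4·39 + 2·601 = 1417
Policy B (V + 32, X − 48):
  X = 26 − 48 = -22
  V = 82 + 32 = 114
  A = 203 − 2·114 = -25
  P = 5 + (-22) + 6·114 + 2·(-25) = 617
  N = 163 − 4·(-22) + 4·(-25) + 2·617 = 1385
ΔP = 617 − 601 = 16; ΔN = 1385 − 1417 = -32
Score = 1·16 + 2·(-32) = -48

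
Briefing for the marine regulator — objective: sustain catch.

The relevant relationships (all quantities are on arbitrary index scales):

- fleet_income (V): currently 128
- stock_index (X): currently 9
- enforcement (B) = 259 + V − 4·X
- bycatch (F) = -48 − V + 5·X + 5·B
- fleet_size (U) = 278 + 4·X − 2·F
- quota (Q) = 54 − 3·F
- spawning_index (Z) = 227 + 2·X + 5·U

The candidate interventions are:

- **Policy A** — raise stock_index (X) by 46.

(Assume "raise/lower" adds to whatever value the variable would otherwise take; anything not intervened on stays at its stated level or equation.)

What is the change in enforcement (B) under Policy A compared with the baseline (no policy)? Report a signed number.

-184

Baseline:
  V = 128
  X = 9
  B = 259 + 128 − 4·9 = 351
Policy A (X + 46):
  V = 128
  X = 9 + 46 = 55
  B = 259 + 128 − 4·55 = 167
Change in B: 167 − 351 = -184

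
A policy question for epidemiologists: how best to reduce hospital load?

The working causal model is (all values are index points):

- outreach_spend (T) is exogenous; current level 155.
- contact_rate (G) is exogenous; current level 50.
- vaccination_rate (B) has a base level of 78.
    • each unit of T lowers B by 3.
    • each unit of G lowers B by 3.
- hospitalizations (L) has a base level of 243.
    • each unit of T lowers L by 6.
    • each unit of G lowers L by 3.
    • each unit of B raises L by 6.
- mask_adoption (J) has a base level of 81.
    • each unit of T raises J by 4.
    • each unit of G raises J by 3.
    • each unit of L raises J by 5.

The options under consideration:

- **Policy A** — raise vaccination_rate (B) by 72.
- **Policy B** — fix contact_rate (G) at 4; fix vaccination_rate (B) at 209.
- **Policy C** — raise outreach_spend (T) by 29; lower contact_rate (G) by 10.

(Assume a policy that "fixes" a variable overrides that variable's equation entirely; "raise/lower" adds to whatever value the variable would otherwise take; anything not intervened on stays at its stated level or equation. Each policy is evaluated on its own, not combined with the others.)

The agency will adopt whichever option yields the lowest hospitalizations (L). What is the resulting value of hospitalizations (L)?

Policy A (B + 72):
  T = 155
  G = 50
  B = 78 − 3·155 − 3·50 (+72 from intervention) = -465
  L = 243 − 6·155 − 3·50 + 6·(-465) = -3627
Policy B (G := 4, B := 209):
  T = 155
  G = 4
  B = 209
  L = 243 − 6·155 − 3·4 + 6·209 = 555
Policy C (T + 29, G − 10):
  T = 155 + 29 = 184
  G = 50 − 10 = 40
  B = 78 − 3·184 − 3·40 = -594
  L = 243 − 6·184 − 3·40 + 6·(-594) = -4545
Comparing — Policy A: L=-3627, Policy B: L=555, Policy C: L=-4545. Lowest is -4545 (Policy C).

-4545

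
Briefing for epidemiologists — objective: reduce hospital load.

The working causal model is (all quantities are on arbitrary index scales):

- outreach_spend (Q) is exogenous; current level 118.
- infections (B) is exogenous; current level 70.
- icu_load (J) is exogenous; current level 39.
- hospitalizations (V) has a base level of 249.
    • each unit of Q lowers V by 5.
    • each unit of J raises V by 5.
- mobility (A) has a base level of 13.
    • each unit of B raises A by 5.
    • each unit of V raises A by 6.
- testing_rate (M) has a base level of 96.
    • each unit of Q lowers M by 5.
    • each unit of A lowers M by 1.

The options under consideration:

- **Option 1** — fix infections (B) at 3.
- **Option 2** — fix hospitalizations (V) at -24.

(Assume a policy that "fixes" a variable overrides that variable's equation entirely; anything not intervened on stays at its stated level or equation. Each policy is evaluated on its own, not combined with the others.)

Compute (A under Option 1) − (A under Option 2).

-1067

Option 1 (B := 3):
  Q = 118
  B = 3
  J = 39
  V = 249 − 5·118 + 5·39 = -146
  A = 13 + 5·3 + 6·(-146) = -848
Option 2 (V := -24):
  Q = 118
  B = 70
  J = 39
  V = -24
  A = 13 + 5·70 + 6·(-24) = 219
A: -848 − 219 = -1067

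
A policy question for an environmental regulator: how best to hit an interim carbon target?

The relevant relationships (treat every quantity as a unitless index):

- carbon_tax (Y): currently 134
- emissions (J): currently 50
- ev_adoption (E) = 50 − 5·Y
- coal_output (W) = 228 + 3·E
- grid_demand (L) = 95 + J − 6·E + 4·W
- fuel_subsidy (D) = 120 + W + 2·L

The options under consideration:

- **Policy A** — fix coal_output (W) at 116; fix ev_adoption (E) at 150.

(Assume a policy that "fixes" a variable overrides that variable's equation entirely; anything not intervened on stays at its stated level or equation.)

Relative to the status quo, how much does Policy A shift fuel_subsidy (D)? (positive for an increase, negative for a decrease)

6492

Baseline:
  Y = 134
  J = 50
  E = 50 − 5·134 = -620
  W = 228 + 3·(-620) = -1632
  L = 95 + 50 − 6·(-620) + 4·(-1632) = -2663
  D = 120 + (-1632) + 2·(-2663) = -6838
Policy A (W := 116, E := 150):
  Y = 134
  J = 50
  E = 150
  W = 116
  L = 95 + 50 − 6·150 + 4·116 = -291
  D = 120 + 116 + 2·(-291) = -346
Change in D: -346 − (-6838) = 6492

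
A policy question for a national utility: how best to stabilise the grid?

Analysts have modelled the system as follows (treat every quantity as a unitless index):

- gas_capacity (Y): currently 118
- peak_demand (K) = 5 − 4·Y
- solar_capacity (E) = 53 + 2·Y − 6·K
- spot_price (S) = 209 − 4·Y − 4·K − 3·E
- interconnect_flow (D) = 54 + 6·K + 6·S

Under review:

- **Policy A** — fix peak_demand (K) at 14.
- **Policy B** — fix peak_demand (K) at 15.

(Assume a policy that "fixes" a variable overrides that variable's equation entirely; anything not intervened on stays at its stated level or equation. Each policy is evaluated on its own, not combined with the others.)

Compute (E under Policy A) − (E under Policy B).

Policy A (K := 14):
  Y = 118
  K = 14
  E = 53 + 2·118 − 6·14 = 205
Policy B (K := 15):
  Y = 118
  K = 15
  E = 53 + 2·118 − 6·15 = 199
E: 205 − 199 = 6

6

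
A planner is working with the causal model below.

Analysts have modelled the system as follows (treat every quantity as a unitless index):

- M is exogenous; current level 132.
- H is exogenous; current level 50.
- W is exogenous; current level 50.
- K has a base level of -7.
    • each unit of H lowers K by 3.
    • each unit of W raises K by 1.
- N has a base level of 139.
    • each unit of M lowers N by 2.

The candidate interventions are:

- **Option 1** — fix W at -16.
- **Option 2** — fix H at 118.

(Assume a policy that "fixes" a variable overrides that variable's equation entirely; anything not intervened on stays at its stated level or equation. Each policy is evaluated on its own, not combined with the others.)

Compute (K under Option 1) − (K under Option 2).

Option 1 (W := -16):
  H = 50
  W = -16
  K = -7 − 3·50 + (-16) = -173
Option 2 (H := 118):
  H = 118
  W = 50
  K = -7 − 3·118 + 50 = -311
K: -173 − (-311) = 138

138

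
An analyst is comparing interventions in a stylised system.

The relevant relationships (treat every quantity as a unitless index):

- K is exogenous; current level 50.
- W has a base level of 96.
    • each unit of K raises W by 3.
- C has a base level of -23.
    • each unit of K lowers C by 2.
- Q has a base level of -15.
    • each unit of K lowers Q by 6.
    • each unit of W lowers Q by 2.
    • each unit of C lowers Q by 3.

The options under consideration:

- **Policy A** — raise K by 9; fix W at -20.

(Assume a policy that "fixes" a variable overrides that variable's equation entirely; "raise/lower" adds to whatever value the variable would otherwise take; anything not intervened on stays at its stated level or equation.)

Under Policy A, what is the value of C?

Policy A (K + 9, W := -20):
  K = 50 + 9 = 59
  C = -23 − 2·59 = -141

-141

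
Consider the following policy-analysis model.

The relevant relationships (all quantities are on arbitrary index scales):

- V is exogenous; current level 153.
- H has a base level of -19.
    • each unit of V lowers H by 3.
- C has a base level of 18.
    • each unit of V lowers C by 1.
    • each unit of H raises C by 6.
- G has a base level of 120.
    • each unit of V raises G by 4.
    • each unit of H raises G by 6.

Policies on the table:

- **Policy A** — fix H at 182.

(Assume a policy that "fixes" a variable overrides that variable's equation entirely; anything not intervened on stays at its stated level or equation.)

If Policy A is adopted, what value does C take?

Policy A (H := 182):
  V = 153
  H = 182
  C = 18 − 153 + 6·182 = 957

957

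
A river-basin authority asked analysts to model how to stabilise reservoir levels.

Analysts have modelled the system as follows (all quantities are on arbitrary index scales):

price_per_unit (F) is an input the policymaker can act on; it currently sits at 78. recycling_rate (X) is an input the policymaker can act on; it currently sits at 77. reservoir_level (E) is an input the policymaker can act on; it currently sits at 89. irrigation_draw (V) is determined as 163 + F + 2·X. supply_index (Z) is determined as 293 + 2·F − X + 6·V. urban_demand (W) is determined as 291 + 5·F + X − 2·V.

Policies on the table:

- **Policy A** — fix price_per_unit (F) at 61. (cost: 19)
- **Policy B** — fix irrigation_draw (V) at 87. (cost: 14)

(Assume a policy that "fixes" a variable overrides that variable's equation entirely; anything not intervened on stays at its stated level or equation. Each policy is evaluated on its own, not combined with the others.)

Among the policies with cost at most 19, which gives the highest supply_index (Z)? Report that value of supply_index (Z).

2606

Policy A (F := 61):
  F = 61
  X = 77
  V = 163 + 61 + 2·77 = 378
  Z = 293 + 2·61 − 77 + 6·378 = 2606
Policy B (V := 87):
  F = 78
  X = 77
  V = 87
  Z = 293 + 2·78 − 77 + 6·87 = 894
Comparing — Policy A: Z=2606, Policy B: Z=894. Highest is 2606 (Policy A).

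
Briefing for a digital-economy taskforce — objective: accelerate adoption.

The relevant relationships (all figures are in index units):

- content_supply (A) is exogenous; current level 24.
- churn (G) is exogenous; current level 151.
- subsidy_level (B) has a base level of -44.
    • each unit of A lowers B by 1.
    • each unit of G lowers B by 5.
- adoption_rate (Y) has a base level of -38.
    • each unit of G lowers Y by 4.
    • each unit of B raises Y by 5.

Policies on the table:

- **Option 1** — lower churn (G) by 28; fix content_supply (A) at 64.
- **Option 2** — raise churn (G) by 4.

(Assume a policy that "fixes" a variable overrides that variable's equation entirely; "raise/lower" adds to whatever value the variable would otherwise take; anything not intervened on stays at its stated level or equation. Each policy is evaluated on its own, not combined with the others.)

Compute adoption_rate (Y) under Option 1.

-4145

Option 1 (G − 28, A := 64):
  A = 64
  G = 151 − 28 = 123
  B = -44 − 64 − 5·123 = -723
  Y = -38 − 4·123 + 5·(-723) = -4145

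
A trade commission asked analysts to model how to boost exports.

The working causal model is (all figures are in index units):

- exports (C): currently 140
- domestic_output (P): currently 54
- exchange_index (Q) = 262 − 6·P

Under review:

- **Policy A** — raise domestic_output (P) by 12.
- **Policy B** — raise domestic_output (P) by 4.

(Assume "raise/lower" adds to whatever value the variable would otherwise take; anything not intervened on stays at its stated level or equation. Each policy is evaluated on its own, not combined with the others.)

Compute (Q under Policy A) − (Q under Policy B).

Policy A (P + 12):
  P = 54 + 12 = 66
  Q = 262 − 6·66 = -134
Policy B (P + 4):
  P = 54 + 4 = 58
  Q = 262 − 6·58 = -86
Q: -134 − (-86) = -48

-48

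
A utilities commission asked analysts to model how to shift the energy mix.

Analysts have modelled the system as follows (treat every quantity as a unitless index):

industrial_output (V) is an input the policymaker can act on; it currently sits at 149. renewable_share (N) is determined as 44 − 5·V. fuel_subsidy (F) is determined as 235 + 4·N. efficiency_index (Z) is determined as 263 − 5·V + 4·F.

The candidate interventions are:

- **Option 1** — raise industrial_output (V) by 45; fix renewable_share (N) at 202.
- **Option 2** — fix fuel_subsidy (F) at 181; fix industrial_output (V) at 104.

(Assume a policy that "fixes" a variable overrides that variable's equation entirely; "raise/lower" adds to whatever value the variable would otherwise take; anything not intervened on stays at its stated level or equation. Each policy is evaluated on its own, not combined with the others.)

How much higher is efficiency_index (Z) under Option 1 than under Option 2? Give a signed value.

Option 1 (V + 45, N := 202):
  V = 149 + 45 = 194
  N = 202
  F = 235 + 4·202 = 1043
  Z = 263 − 5·194 + 4·1043 = 3465
Option 2 (F := 181, V := 104):
  V = 104
  N = 44 − 5·104 = -476
  F = 181
  Z = 263 − 5·104 + 4·181 = 467
Z: 3465 − 467 = 2998

2998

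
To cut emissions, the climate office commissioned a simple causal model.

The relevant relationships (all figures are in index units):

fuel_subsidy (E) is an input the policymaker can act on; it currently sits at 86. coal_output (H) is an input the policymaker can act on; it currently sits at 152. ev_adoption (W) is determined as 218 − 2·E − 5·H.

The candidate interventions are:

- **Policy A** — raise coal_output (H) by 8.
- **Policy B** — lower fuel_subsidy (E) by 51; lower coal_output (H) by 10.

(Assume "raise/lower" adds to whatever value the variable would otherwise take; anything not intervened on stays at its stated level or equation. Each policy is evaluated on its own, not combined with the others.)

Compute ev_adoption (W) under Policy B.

Policy B (E − 51, H − 10):
  E = 86 − 51 = 35
  H = 152 − 10 = 142
  W = 218 − 2·35 − 5·142 = -562

-562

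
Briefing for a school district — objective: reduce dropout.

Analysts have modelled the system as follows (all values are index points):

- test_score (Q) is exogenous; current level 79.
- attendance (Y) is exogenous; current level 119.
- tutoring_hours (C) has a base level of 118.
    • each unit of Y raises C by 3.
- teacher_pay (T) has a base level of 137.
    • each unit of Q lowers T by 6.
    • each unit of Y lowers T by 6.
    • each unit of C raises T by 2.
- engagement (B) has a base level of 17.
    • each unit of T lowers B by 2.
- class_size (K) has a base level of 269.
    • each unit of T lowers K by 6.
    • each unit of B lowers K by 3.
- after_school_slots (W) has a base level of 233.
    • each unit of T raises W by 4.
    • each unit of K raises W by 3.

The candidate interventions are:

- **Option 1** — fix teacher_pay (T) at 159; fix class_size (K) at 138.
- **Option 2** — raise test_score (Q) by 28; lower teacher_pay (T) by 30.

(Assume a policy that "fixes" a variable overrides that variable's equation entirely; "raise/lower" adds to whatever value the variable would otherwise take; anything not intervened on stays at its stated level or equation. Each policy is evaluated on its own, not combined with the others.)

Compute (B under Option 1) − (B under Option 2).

-916

Option 1 (T := 159, K := 138):
  Q = 79
  Y = 119
  C = 118 + 3·119 = 475
  T = 159
  B = 17 − 2·159 = -301
Option 2 (Q + 28, T − 30):
  Q = 79 + 28 = 107
  Y = 119
  C = 118 + 3·119 = 475
  T = 137 − 6·107 − 6·119 + 2·475 (−30 from intervention) = -299
  B = 17 − 2·(-299) = 615
B: -301 − 615 = -916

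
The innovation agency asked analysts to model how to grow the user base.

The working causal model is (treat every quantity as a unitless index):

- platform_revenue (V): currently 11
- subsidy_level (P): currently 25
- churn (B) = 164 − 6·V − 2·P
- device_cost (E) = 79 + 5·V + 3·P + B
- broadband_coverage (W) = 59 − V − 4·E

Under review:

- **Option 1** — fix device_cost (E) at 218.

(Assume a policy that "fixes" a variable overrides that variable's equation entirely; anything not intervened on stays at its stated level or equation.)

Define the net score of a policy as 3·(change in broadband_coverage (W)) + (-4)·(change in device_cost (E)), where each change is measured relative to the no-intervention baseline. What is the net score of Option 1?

Baseline:
  V = 11
  P = 25
  B = 164 − 6·11 − 2·25 = 48
  E = 79 + 5·11 + 3·25 + 48 = 257
  W = 59 − 11 − 4·257 = -980
Option 1 (E := 218):
  V = 11
  P = 25
  B = 164 − 6·11 − 2·25 = 48
  E = 218
  W = 59 − 11 − 4·218 = -824
ΔW = -824 − (-980) = 156; ΔE = 218 − 257 = -39
Score = 3·156 + (-4)·(-39) = 624

624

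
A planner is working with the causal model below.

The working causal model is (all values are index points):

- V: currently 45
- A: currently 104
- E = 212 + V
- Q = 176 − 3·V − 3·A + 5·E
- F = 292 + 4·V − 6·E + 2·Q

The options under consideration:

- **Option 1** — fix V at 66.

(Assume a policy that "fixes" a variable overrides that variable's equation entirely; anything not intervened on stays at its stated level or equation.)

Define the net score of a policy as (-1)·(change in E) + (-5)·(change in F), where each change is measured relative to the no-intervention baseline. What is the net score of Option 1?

-231

Baseline:
  V = 45
  A = 104
  E = 212 + 45 = 257
  Q = 176 − 3·45 − 3·104 + 5·257 = 1014
  F = 292 + 4·45 − 6·257 + 2·1014 = 958
Option 1 (V := 66):
  V = 66
  A = 104
  E = 212 + 66 = 278
  Q = 176 − 3·66 − 3·104 + 5·278 = 1056
  F = 292 + 4·66 − 6·278 + 2·1056 = 1000
ΔE = 278 − 257 = 21; ΔF = 1000 − 958 = 42
Score = (-1)·21 + (-5)·42 = -231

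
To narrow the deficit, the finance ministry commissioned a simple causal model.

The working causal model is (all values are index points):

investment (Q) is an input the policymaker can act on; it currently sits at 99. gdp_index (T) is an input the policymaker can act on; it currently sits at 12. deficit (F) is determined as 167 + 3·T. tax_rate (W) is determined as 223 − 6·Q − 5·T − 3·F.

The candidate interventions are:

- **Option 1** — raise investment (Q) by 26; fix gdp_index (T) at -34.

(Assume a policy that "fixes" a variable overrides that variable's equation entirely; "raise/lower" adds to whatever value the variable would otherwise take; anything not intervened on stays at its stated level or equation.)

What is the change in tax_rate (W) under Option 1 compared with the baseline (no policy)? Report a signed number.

Baseline:
  Q = 99
  T = 12
  F = 167 + 3·12 = 203
  W = 223 − 6·99 − 5·12 − 3·203 = -1040
Option 1 (Q + 26, T := -34):
  Q = 99 + 26 = 125
  T = -34
  F = 167 + 3·(-34) = 65
  W = 223 − 6·125 − 5·(-34) − 3·65 = -552
Change in W: -552 − (-1040) = 488

488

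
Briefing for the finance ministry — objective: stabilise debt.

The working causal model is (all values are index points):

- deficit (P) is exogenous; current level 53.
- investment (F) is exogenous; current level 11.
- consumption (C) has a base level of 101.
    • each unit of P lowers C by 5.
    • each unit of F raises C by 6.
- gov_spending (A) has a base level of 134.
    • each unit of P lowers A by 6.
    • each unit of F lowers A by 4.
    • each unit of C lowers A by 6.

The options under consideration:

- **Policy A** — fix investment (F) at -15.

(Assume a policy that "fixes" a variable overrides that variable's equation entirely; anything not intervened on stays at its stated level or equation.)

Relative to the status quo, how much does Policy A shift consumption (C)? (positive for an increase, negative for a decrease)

Baseline:
  P = 53
  F = 11
  C = 101 − 5·53 + 6·11 = -98
Policy A (F := -15):
  P = 53
  F = -15
  C = 101 − 5·53 + 6·(-15) = -254
Change in C: -254 − (-98) = -156

-156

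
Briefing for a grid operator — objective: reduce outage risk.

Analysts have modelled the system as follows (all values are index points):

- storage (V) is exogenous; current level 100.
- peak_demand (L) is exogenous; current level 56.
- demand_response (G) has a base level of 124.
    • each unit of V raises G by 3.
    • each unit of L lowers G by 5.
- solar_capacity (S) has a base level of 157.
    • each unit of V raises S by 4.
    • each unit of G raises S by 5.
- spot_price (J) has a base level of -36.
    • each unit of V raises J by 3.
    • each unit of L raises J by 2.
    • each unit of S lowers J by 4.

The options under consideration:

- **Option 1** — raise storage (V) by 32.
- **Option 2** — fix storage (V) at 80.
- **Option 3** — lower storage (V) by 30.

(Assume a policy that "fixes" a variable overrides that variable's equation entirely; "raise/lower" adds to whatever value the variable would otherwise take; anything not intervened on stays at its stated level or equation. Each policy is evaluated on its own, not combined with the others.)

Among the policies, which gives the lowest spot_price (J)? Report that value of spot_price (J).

Option 1 (V + 32):
  V = 100 + 32 = 132
  L = 56
  G = 124 + 3·132 − 5·56 = 240
  S = 157 + 4·132 + 5·240 = 1885
  J = -36 + 3·132 + 2·56 − 4·1885 = -7068
Option 2 (V := 80):
  V = 80
  L = 56
  G = 124 + 3·80 − 5·56 = 84
  S = 157 + 4·80 + 5·84 = 897
  J = -36 + 3·80 + 2·56 − 4·897 = -3272
Option 3 (V − 30):
  V = 100 − 30 = 70
  L = 56
  G = 124 + 3·70 − 5·56 = 54
  S = 157 + 4·70 + 5·54 = 707
  J = -36 + 3·70 + 2·56 − 4·707 = -2542
Comparing — Option 1: J=-7068, Option 2: J=-3272, Option 3: J=-2542. Lowest is -7068 (Option 1).

-7068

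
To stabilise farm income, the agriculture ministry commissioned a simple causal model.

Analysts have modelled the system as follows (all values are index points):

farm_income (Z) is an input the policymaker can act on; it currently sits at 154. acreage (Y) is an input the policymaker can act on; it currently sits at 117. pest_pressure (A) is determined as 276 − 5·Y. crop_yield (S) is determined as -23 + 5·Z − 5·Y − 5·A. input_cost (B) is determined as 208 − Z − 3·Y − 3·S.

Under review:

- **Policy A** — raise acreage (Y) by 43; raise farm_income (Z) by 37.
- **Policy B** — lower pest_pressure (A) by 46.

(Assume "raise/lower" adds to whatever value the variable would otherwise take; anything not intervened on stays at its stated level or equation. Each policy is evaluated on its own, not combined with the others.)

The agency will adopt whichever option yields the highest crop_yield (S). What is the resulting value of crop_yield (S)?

Policy A (Y + 43, Z + 37):
  Z = 154 + 37 = 191
  Y = 117 + 43 = 160
  A = 276 − 5·160 = -524
  S = -23 + 5·191 − 5·160 − 5·(-524) = 2752
Policy B (A − 46):
  Z = 154
  Y = 117
  A = 276 − 5·117 (−46 from intervention) = -355
  S = -23 + 5·154 − 5·117 − 5·(-355) = 1937
Comparing — Policy A: S=2752, Policy B: S=1937. Highest is 2752 (Policy A).

2752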